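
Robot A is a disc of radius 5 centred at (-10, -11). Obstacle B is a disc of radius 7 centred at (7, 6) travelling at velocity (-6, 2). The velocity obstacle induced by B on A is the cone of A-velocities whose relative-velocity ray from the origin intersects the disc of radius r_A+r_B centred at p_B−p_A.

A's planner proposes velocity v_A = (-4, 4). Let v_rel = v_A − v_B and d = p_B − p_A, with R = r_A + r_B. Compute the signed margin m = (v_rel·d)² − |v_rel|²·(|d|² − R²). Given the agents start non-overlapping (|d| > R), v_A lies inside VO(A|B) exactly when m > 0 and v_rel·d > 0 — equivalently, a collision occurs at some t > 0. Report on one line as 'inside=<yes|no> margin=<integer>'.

d = (17, 17),  |d|² = 578;  R = 5+7 = 12,  c = 578−12² = 434
v_rel = (2, 2),  |v_rel|² = 8;  v_rel·d = (2)·(17) + (2)·(17) = 68
8·t² − 136·t + 434 = 0  ⇒  m = 68² − 8·434 = 1152
m = 1152 > 0,  v_rel·d = 68 > 0  ⇒  inside

inside=yes margin=1152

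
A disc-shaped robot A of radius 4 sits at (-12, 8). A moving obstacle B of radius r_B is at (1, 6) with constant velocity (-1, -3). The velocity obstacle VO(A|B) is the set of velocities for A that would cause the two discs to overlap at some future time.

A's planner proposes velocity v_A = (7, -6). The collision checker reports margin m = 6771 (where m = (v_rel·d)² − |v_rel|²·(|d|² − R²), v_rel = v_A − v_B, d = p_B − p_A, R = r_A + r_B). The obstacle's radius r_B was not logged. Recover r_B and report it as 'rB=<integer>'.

m = 6771
d = (13, -2);  v_rel = (8, -3),  |v_rel|² = 73
v_rel×d = (8)·(-2) − (-3)·(13) = 23
since m = R²·73 − 23²:  R² = (529 + 6771) / 73 = 100
R = √100 = 10  ⇒  r_B = 10 − 4 = 6

rB=6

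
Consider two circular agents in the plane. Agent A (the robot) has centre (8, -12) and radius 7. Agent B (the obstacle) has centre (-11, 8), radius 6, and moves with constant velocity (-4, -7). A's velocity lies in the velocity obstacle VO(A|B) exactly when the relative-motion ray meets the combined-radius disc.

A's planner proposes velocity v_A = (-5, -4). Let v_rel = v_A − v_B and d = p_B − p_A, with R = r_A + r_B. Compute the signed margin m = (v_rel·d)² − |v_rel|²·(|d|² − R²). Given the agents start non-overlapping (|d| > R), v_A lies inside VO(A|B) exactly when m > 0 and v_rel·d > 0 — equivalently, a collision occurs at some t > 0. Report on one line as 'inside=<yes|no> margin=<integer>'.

d = (-19, 20),  |d|² = 761;  R = 7+6 = 13,  c = 761−13² = 592
v_rel = (-1, 3),  |v_rel|² = 10;  v_rel·d = (-1)·(-19) + (3)·(20) = 79
10·t² − 158·t + 592 = 0  ⇒  m = 79² − 10·592 = 321
m = 321 > 0,  v_rel·d = 79 > 0  ⇒  inside

inside=yes margin=321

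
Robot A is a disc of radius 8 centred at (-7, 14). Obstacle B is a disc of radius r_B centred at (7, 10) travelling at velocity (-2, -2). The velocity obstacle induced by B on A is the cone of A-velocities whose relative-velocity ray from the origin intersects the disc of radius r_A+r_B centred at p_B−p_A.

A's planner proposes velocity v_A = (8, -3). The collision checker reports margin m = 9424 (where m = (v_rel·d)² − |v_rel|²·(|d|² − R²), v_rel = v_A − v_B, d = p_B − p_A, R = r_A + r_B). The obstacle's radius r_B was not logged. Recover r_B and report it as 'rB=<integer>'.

m = 9424
d = (14, -4);  v_rel = (10, -1),  |v_rel|² = 101
v_rel×d = (10)·(-4) − (-1)·(14) = -26
since m = R²·101 − (-26)²:  R² = (676 + 9424) / 101 = 100
R = √100 = 10  ⇒  r_B = 10 − 8 = 2

rB=2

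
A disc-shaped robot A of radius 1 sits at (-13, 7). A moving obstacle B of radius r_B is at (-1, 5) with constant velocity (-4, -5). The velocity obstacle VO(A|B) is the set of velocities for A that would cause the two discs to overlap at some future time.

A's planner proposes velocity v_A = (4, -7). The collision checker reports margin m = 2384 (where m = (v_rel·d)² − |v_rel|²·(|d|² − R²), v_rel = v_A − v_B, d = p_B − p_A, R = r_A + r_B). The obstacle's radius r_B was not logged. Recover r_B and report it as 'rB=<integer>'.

m = 2384
d = (12, -2);  v_rel = (8, -2),  |v_rel|² = 68
v_rel×d = (8)·(-2) − (-2)·(12) = 8
since m = R²·68 − 8²:  R² = (64 + 2384) / 68 = 36
R = √36 = 6  ⇒  r_B = 6 − 1 = 5

rB=5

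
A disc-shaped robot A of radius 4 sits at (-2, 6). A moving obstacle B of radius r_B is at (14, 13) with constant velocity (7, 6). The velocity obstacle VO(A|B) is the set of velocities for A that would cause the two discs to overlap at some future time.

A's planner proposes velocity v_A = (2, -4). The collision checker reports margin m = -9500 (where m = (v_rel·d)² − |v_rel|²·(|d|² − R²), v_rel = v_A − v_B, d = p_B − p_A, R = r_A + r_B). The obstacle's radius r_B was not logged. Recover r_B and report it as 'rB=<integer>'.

m = -9500
d = (16, 7);  v_rel = (-5, -10),  |v_rel|² = 125
v_rel×d = (-5)·(7) − (-10)·(16) = 125
since m = R²·125 − 125²:  R² = (15625 + -9500) / 125 = 49
R = √49 = 7  ⇒  r_B = 7 − 4 = 3

rB=3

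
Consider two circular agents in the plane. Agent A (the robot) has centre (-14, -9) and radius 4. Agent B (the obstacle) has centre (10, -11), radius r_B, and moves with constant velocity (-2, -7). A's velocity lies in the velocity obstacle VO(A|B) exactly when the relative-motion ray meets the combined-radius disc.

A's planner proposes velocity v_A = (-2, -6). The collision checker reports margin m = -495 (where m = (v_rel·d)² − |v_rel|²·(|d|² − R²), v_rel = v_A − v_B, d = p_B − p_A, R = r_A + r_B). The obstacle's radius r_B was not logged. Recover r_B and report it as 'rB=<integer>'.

m = -495
d = (24, -2);  v_rel = (0, 1),  |v_rel|² = 1
v_rel×d = (0)·(-2) − (1)·(24) = -24
since m = R²·1 − (-24)²:  R² = (576 + -495) / 1 = 81
R = √81 = 9  ⇒  r_B = 9 − 4 = 5

rB=5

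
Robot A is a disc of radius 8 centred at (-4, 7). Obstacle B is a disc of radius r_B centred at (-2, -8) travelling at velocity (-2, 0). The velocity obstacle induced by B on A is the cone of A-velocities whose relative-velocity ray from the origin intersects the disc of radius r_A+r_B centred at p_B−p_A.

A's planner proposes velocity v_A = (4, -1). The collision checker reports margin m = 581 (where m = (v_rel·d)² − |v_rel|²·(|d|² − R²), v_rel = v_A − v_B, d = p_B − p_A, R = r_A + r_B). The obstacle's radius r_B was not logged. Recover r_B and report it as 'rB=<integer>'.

m = 581
d = (2, -15);  v_rel = (6, -1),  |v_rel|² = 37
v_rel×d = (6)·(-15) − (-1)·(2) = -88
since m = R²·37 − (-88)²:  R² = (7744 + 581) / 37 = 225
R = √225 = 15  ⇒  r_B = 15 − 8 = 7

rB=7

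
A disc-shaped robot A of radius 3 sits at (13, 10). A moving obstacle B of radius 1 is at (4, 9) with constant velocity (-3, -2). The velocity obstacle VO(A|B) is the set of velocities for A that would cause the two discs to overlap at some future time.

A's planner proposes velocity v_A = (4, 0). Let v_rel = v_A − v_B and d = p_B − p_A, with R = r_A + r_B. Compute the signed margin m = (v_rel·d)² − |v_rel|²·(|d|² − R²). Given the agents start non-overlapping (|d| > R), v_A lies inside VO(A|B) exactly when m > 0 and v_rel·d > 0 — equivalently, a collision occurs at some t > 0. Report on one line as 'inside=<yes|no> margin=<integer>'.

d = (-9, -1),  |d|² = 82;  R = 3+1 = 4,  c = 82−4² = 66
v_rel = (7, 2),  |v_rel|² = 53;  v_rel·d = (7)·(-9) + (2)·(-1) = -65
53·t² + 130·t + 66 = 0  ⇒  m = (-65)² − 53·66 = 727
m = 727 > 0,  v_rel·d = -65 < 0  ⇒  outside

inside=no margin=727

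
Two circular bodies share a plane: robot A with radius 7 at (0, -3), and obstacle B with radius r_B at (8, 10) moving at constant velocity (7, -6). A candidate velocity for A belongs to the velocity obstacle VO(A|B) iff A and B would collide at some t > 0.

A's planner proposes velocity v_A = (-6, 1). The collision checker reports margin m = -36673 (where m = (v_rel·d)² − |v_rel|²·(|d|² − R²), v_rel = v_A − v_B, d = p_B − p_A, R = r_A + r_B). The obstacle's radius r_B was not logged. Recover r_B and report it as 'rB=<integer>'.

m = -36673
d = (8, 13);  v_rel = (-13, 7),  |v_rel|² = 218
v_rel×d = (-13)·(13) − (7)·(8) = -225
since m = R²·218 − (-225)²:  R² = (50625 + -36673) / 218 = 64
R = √64 = 8  ⇒  r_B = 8 − 7 = 1

rB=1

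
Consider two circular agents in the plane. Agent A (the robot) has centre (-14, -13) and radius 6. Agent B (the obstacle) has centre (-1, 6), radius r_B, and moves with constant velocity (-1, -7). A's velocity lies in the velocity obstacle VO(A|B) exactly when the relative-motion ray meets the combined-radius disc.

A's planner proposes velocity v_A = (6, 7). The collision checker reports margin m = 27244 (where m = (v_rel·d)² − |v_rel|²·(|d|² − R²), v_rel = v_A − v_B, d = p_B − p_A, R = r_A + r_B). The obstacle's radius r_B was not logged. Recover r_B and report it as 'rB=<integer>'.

m = 27244
d = (13, 19);  v_rel = (7, 14),  |v_rel|² = 245
v_rel×d = (7)·(19) − (14)·(13) = -49
since m = R²·245 − (-49)²:  R² = (2401 + 27244) / 245 = 121
R = √121 = 11  ⇒  r_B = 11 − 6 = 5

rB=5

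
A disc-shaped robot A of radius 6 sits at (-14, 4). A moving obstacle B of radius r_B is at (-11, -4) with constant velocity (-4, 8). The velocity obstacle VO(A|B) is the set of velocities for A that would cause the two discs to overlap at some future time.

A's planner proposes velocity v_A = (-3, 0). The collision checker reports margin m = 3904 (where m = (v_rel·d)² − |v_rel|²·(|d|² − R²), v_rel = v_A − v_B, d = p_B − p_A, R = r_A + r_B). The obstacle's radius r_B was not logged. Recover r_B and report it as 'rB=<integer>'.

m = 3904
d = (3, -8);  v_rel = (1, -8),  |v_rel|² = 65
v_rel×d = (1)·(-8) − (-8)·(3) = 16
since m = R²·65 − 16²:  R² = (256 + 3904) / 65 = 64
R = √64 = 8  ⇒  r_B = 8 − 6 = 2

rB=2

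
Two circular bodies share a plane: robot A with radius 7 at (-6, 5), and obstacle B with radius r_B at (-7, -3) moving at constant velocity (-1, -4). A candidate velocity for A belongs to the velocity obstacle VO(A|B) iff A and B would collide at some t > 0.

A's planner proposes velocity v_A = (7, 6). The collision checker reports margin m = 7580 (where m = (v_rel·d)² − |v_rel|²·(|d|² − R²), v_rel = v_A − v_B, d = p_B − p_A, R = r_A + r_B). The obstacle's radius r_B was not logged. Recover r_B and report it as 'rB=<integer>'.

m = 7580
d = (-1, -8);  v_rel = (8, 10),  |v_rel|² = 164
v_rel×d = (8)·(-8) − (10)·(-1) = -54
since m = R²·164 − (-54)²:  R² = (2916 + 7580) / 164 = 64
R = √64 = 8  ⇒  r_B = 8 − 7 = 1

rB=1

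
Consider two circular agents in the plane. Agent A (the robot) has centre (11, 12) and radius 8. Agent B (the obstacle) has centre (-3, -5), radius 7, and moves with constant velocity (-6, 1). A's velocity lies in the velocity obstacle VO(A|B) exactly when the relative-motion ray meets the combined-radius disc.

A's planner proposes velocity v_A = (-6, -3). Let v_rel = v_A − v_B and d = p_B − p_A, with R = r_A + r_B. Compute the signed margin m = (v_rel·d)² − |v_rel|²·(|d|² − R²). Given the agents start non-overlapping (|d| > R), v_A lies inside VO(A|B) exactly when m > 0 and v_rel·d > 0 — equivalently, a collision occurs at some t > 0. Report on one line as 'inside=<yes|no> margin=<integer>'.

d = (-14, -17),  |d|² = 485;  R = 8+7 = 15,  c = 485−15² = 260
v_rel = (0, -4),  |v_rel|² = 16;  v_rel·d = (0)·(-14) + (-4)·(-17) = 68
16·t² − 136·t + 260 = 0  ⇒  m = 68² − 16·260 = 464
m = 464 > 0,  v_rel·d = 68 > 0  ⇒  inside

inside=yes margin=464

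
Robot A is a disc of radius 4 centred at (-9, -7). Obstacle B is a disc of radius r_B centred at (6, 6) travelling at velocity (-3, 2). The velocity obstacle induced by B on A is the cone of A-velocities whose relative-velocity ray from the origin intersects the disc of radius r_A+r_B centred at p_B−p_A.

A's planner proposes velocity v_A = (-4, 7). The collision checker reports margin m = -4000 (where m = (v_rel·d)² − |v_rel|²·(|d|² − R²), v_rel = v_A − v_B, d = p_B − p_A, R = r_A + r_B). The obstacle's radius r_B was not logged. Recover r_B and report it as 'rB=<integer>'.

m = -4000
d = (15, 13);  v_rel = (-1, 5),  |v_rel|² = 26
v_rel×d = (-1)·(13) − (5)·(15) = -88
since m = R²·26 − (-88)²:  R² = (7744 + -4000) / 26 = 144
R = √144 = 12  ⇒  r_B = 12 − 4 = 8

rB=8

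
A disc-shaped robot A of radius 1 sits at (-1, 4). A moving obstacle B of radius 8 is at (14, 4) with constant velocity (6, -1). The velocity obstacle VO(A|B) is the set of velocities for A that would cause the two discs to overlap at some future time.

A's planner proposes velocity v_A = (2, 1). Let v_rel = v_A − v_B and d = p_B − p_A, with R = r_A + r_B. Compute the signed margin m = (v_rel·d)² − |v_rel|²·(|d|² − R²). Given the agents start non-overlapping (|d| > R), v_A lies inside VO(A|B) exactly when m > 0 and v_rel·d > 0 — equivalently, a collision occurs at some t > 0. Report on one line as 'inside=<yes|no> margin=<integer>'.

d = (15, 0),  |d|² = 225;  R = 1+8 = 9,  c = 225−9² = 144
v_rel = (-4, 2),  |v_rel|² = 20;  v_rel·d = (-4)·(15) + (2)·(0) = -60
20·t² + 120·t + 144 = 0  ⇒  m = (-60)² − 20·144 = 720
m = 720 > 0,  v_rel·d = -60 < 0  ⇒  outside

inside=no margin=720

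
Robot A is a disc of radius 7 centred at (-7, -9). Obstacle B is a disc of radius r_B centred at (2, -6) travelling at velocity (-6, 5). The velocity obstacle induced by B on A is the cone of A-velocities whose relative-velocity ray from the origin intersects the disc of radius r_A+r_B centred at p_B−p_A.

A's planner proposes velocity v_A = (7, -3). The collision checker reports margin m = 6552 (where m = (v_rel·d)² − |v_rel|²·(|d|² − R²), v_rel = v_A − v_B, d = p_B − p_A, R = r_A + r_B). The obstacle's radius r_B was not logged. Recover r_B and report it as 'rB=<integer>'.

m = 6552
d = (9, 3);  v_rel = (13, -8),  |v_rel|² = 233
v_rel×d = (13)·(3) − (-8)·(9) = 111
since m = R²·233 − 111²:  R² = (12321 + 6552) / 233 = 81
R = √81 = 9  ⇒  r_B = 9 − 7 = 2

rB=2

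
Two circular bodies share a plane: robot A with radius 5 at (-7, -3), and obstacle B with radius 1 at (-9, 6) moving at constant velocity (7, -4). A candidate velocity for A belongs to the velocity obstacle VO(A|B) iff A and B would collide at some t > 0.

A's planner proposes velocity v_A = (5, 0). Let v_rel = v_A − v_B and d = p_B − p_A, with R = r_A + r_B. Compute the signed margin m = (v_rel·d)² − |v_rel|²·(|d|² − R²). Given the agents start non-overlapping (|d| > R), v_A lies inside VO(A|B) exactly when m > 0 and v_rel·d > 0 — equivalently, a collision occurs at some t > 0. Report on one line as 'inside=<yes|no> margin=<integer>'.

d = (-2, 9),  |d|² = 85;  R = 5+1 = 6,  c = 85−6² = 49
v_rel = (-2, 4),  |v_rel|² = 20;  v_rel·d = (-2)·(-2) + (4)·(9) = 40
20·t² − 80·t + 49 = 0  ⇒  m = 40² − 20·49 = 620
m = 620 > 0,  v_rel·d = 40 > 0  ⇒  inside

inside=yes margin=620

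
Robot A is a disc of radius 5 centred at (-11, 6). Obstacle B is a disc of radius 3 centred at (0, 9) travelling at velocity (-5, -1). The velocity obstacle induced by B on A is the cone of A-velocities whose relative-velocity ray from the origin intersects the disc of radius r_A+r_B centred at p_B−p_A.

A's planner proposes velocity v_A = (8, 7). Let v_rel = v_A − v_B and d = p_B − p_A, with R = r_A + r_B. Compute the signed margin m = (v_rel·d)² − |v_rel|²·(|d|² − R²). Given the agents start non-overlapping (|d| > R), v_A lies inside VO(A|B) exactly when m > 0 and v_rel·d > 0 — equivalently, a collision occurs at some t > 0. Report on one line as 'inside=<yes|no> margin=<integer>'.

d = (11, 3),  |d|² = 130;  R = 5+3 = 8,  c = 130−8² = 66
v_rel = (13, 8),  |v_rel|² = 233;  v_rel·d = (13)·(11) + (8)·(3) = 167
233·t² − 334·t + 66 = 0  ⇒  m = 167² − 233·66 = 12511
m = 12511 > 0,  v_rel·d = 167 > 0  ⇒  inside

inside=yes margin=12511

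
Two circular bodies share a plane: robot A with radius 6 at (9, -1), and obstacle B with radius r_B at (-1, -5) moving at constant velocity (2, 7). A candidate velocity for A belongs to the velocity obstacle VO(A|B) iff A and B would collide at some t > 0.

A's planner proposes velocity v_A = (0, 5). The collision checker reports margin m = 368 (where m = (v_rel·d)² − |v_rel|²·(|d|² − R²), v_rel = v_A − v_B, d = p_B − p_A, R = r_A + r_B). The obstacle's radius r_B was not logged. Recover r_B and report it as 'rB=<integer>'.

m = 368
d = (-10, -4);  v_rel = (-2, -2),  |v_rel|² = 8
v_rel×d = (-2)·(-4) − (-2)·(-10) = -12
since m = R²·8 − (-12)²:  R² = (144 + 368) / 8 = 64
R = √64 = 8  ⇒  r_B = 8 − 6 = 2

rB=2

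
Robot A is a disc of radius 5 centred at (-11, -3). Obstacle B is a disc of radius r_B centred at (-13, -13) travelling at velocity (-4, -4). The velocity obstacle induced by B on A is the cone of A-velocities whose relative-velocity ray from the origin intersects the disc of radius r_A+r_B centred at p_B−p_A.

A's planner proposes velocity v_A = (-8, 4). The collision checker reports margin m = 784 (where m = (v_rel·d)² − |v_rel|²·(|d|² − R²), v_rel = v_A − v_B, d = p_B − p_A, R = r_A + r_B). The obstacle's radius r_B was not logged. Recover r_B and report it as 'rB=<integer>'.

m = 784
d = (-2, -10);  v_rel = (-4, 8),  |v_rel|² = 80
v_rel×d = (-4)·(-10) − (8)·(-2) = 56
since m = R²·80 − 56²:  R² = (3136 + 784) / 80 = 49
R = √49 = 7  ⇒  r_B = 7 − 5 = 2

rB=2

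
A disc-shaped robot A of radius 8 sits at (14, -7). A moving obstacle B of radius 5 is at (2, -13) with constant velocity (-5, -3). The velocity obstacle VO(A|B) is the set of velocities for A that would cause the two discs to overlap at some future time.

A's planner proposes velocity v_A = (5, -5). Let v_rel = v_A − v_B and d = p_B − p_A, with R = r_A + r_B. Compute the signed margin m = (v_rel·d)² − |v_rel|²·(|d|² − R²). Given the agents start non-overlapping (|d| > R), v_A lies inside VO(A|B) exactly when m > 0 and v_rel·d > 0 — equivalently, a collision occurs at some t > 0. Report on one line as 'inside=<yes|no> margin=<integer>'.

d = (-12, -6),  |d|² = 180;  R = 8+5 = 13,  c = 180−13² = 11
v_rel = (10, -2),  |v_rel|² = 104;  v_rel·d = (10)·(-12) + (-2)·(-6) = -108
104·t² + 216·t + 11 = 0  ⇒  m = (-108)² − 104·11 = 10520
m = 10520 > 0,  v_rel·d = -108 < 0  ⇒  outside

inside=no margin=10520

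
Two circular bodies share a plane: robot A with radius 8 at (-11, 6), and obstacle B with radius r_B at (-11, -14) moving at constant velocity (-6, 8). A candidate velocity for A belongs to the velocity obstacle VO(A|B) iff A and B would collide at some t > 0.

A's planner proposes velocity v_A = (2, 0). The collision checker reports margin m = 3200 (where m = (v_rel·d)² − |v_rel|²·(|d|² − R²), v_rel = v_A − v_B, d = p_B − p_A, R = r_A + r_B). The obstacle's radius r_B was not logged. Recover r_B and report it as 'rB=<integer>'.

m = 3200
d = (0, -20);  v_rel = (8, -8),  |v_rel|² = 128
v_rel×d = (8)·(-20) − (-8)·(0) = -160
since m = R²·128 − (-160)²:  R² = (25600 + 3200) / 128 = 225
R = √225 = 15  ⇒  r_B = 15 − 8 = 7

rB=7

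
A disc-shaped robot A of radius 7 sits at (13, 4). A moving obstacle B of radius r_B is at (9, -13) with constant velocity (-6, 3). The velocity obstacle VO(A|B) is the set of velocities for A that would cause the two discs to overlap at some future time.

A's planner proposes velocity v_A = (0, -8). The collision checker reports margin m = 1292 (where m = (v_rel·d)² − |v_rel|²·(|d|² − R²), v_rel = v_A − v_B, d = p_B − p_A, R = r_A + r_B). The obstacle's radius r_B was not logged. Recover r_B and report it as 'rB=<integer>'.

m = 1292
d = (-4, -17);  v_rel = (6, -11),  |v_rel|² = 157
v_rel×d = (6)·(-17) − (-11)·(-4) = -146
since m = R²·157 − (-146)²:  R² = (21316 + 1292) / 157 = 144
R = √144 = 12  ⇒  r_B = 12 − 7 = 5

rB=5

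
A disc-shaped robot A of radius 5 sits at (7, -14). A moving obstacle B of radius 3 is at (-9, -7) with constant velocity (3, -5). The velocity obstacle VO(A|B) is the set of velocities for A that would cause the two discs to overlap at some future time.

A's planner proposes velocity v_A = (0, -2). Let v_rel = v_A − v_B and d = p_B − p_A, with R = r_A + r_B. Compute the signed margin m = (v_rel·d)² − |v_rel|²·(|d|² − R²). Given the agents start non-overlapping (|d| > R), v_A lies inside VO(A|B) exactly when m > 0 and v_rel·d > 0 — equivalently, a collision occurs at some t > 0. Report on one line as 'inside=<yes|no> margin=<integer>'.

d = (-16, 7),  |d|² = 305;  R = 5+3 = 8,  c = 305−8² = 241
v_rel = (-3, 3),  |v_rel|² = 18;  v_rel·d = (-3)·(-16) + (3)·(7) = 69
18·t² − 138·t + 241 = 0  ⇒  m = 69² − 18·241 = 423
m = 423 > 0,  v_rel·d = 69 > 0  ⇒  inside

inside=yes margin=423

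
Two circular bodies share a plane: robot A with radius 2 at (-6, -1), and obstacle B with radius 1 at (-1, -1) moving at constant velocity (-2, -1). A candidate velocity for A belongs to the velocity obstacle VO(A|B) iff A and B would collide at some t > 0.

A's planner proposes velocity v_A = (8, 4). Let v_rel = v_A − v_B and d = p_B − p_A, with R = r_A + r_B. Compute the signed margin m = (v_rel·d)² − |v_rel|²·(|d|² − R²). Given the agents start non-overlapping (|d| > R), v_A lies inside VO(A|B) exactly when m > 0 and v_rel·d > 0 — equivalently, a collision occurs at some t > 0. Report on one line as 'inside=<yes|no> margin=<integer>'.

d = (5, 0),  |d|² = 25;  R = 2+1 = 3,  c = 25−3² = 16
v_rel = (10, 5),  |v_rel|² = 125;  v_rel·d = (10)·(5) + (5)·(0) = 50
125·t² − 100·t + 16 = 0  ⇒  m = 50² − 125·16 = 500
m = 500 > 0,  v_rel·d = 50 > 0  ⇒  inside

inside=yes margin=500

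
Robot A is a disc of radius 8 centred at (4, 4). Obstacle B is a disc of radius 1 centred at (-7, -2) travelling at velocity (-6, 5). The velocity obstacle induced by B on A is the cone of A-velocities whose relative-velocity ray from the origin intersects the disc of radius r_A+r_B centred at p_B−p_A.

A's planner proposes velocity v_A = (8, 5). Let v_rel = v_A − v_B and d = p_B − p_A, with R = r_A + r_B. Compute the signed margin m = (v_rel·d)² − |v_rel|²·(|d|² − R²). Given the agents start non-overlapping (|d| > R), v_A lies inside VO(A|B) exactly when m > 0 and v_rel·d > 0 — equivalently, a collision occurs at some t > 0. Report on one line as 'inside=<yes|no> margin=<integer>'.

d = (-11, -6),  |d|² = 157;  R = 8+1 = 9,  c = 157−9² = 76
v_rel = (14, 0),  |v_rel|² = 196;  v_rel·d = (14)·(-11) + (0)·(-6) = -154
196·t² + 308·t + 76 = 0  ⇒  m = (-154)² − 196·76 = 8820
m = 8820 > 0,  v_rel·d = -154 < 0  ⇒  outside

inside=no margin=8820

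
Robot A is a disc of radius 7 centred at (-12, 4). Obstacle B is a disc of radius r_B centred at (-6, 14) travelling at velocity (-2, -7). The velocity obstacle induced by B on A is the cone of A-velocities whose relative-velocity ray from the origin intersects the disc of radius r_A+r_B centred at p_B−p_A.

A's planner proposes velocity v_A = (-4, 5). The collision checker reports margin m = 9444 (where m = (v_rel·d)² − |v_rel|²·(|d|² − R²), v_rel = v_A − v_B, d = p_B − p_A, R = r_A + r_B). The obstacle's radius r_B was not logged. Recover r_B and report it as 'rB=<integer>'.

m = 9444
d = (6, 10);  v_rel = (-2, 12),  |v_rel|² = 148
v_rel×d = (-2)·(10) − (12)·(6) = -92
since m = R²·148 − (-92)²:  R² = (8464 + 9444) / 148 = 121
R = √121 = 11  ⇒  r_B = 11 − 7 = 4

rB=4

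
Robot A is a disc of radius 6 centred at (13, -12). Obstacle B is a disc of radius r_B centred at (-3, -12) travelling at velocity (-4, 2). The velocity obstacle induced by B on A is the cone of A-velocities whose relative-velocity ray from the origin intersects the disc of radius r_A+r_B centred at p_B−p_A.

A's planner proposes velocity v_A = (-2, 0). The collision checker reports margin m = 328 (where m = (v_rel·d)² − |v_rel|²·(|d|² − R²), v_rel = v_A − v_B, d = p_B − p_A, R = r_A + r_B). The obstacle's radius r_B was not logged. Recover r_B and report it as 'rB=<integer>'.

m = 328
d = (-16, 0);  v_rel = (2, -2),  |v_rel|² = 8
v_rel×d = (2)·(0) − (-2)·(-16) = -32
since m = R²·8 − (-32)²:  R² = (1024 + 328) / 8 = 169
R = √169 = 13  ⇒  r_B = 13 − 6 = 7

rB=7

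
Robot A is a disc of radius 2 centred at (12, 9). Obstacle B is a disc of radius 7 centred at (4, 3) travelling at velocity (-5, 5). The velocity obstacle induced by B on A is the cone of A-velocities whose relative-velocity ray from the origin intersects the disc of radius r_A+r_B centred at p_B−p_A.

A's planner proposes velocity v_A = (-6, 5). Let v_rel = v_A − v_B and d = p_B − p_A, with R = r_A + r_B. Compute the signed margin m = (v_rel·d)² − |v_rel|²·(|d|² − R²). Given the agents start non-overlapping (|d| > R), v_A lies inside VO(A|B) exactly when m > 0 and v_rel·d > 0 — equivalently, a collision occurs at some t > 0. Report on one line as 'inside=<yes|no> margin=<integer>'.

d = (-8, -6),  |d|² = 100;  R = 2+7 = 9,  c = 100−9² = 19
v_rel = (-1, 0),  |v_rel|² = 1;  v_rel·d = (-1)·(-8) + (0)·(-6) = 8
1·t² − 16·t + 19 = 0  ⇒  m = 8² − 1·19 = 45
m = 45 > 0,  v_rel·d = 8 > 0  ⇒  inside

inside=yes margin=45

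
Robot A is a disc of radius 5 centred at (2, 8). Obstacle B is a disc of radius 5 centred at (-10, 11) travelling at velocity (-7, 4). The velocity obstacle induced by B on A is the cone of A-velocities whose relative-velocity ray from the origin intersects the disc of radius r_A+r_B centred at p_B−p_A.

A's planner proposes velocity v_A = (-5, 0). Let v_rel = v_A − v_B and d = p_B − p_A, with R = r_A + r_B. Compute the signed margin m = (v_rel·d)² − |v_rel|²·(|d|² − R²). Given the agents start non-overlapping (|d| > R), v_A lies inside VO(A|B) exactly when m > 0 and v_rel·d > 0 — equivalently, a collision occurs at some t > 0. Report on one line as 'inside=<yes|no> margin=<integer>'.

d = (-12, 3),  |d|² = 153;  R = 5+5 = 10,  c = 153−10² = 53
v_rel = (2, -4),  |v_rel|² = 20;  v_rel·d = (2)·(-12) + (-4)·(3) = -36
20·t² + 72·t + 53 = 0  ⇒  m = (-36)² − 20·53 = 236
m = 236 > 0,  v_rel·d = -36 < 0  ⇒  outside

inside=no margin=236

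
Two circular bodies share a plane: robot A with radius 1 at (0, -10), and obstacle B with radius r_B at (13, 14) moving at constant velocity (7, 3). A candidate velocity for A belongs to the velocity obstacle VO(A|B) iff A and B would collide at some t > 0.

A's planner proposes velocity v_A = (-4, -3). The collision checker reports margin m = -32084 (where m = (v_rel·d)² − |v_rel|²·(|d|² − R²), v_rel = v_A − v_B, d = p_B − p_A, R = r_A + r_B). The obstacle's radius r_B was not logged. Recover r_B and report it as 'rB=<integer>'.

m = -32084
d = (13, 24);  v_rel = (-11, -6),  |v_rel|² = 157
v_rel×d = (-11)·(24) − (-6)·(13) = -186
since m = R²·157 − (-186)²:  R² = (34596 + -32084) / 157 = 16
R = √16 = 4  ⇒  r_B = 4 − 1 = 3

rB=3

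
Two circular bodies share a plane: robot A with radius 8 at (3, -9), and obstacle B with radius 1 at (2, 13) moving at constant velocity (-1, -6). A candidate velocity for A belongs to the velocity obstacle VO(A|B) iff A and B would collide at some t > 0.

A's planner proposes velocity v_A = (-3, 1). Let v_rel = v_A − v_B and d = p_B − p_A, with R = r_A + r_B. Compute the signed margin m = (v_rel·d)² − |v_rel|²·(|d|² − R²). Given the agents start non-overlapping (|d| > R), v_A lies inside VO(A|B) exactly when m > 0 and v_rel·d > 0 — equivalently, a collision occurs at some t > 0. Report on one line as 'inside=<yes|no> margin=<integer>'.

d = (-1, 22),  |d|² = 485;  R = 8+1 = 9,  c = 485−9² = 404
v_rel = (-2, 7),  |v_rel|² = 53;  v_rel·d = (-2)·(-1) + (7)·(22) = 156
53·t² − 312·t + 404 = 0  ⇒  m = 156² − 53·404 = 2924
m = 2924 > 0,  v_rel·d = 156 > 0  ⇒  inside

inside=yes margin=2924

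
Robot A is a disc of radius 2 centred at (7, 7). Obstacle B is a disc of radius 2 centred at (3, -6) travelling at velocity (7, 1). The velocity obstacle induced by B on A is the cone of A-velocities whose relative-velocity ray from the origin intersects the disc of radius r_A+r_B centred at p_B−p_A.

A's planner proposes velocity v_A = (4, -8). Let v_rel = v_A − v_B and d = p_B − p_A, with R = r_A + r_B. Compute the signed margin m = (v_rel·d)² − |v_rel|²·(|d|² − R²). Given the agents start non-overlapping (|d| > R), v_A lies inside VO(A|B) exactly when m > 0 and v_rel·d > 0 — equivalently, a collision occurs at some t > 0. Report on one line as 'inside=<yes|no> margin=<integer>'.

d = (-4, -13),  |d|² = 185;  R = 2+2 = 4,  c = 185−4² = 169
v_rel = (-3, -9),  |v_rel|² = 90;  v_rel·d = (-3)·(-4) + (-9)·(-13) = 129
90·t² − 258·t + 169 = 0  ⇒  m = 129² − 90·169 = 1431
m = 1431 > 0,  v_rel·d = 129 > 0  ⇒  inside

inside=yes margin=1431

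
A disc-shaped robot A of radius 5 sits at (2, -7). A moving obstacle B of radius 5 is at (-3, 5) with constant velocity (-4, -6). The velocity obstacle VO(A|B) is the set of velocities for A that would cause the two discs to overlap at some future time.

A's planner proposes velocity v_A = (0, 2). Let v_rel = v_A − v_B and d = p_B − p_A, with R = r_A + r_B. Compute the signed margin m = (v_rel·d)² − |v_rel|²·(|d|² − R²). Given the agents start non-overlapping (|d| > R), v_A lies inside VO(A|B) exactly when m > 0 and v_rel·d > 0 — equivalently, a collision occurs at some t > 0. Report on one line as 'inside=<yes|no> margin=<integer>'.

d = (-5, 12),  |d|² = 169;  R = 5+5 = 10,  c = 169−10² = 69
v_rel = (4, 8),  |v_rel|² = 80;  v_rel·d = (4)·(-5) + (8)·(12) = 76
80·t² − 152·t + 69 = 0  ⇒  m = 76² − 80·69 = 256
m = 256 > 0,  v_rel·d = 76 > 0  ⇒  inside

inside=yes margin=256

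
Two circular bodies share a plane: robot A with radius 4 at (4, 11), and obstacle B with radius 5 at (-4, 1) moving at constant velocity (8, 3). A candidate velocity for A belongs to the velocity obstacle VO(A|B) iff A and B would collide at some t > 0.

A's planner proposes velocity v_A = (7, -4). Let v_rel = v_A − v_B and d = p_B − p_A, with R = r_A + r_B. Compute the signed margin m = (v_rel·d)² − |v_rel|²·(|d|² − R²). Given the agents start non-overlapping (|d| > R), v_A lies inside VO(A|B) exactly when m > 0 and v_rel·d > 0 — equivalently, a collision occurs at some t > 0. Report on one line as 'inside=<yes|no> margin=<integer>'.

d = (-8, -10),  |d|² = 164;  R = 4+5 = 9,  c = 164−9² = 83
v_rel = (-1, -7),  |v_rel|² = 50;  v_rel·d = (-1)·(-8) + (-7)·(-10) = 78
50·t² − 156·t + 83 = 0  ⇒  m = 78² − 50·83 = 1934
m = 1934 > 0,  v_rel·d = 78 > 0  ⇒  inside

inside=yes margin=1934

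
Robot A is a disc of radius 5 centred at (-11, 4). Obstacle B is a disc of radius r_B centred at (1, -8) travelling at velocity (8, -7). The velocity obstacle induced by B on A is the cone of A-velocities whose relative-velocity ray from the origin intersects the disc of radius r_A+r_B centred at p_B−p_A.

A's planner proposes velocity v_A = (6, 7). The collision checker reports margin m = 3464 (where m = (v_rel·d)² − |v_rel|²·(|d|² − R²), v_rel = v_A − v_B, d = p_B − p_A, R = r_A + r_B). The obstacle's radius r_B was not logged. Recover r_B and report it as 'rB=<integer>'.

m = 3464
d = (12, -12);  v_rel = (-2, 14),  |v_rel|² = 200
v_rel×d = (-2)·(-12) − (14)·(12) = -144
since m = R²·200 − (-144)²:  R² = (20736 + 3464) / 200 = 121
R = √121 = 11  ⇒  r_B = 11 − 5 = 6

rB=6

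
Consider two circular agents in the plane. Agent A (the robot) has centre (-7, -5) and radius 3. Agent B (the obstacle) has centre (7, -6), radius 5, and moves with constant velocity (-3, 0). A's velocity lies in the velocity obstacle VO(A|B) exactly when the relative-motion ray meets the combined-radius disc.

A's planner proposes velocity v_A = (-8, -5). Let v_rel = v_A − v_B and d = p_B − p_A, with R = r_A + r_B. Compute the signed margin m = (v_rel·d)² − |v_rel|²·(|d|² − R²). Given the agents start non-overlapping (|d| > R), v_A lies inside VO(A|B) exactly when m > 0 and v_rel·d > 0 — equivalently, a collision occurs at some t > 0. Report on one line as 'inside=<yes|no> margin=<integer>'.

d = (14, -1),  |d|² = 197;  R = 3+5 = 8,  c = 197−8² = 133
v_rel = (-5, -5),  |v_rel|² = 50;  v_rel·d = (-5)·(14) + (-5)·(-1) = -65
50·t² + 130·t + 133 = 0  ⇒  m = (-65)² − 50·133 = -2425
m = -2425 < 0,  v_rel·d = -65 < 0  ⇒  outside

inside=no margin=-2425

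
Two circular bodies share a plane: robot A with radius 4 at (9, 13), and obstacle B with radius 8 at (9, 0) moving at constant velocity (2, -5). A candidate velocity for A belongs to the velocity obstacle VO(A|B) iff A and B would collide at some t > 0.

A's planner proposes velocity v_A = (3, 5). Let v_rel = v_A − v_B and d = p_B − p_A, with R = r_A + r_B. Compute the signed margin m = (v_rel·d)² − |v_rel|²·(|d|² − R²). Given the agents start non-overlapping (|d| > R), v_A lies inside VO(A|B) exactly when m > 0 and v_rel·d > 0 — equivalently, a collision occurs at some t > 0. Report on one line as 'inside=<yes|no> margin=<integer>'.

d = (0, -13),  |d|² = 169;  R = 4+8 = 12,  c = 169−12² = 25
v_rel = (1, 10),  |v_rel|² = 101;  v_rel·d = (1)·(0) + (10)·(-13) = -130
101·t² + 260·t + 25 = 0  ⇒  m = (-130)² − 101·25 = 14375
m = 14375 > 0,  v_rel·d = -130 < 0  ⇒  outside

inside=no margin=14375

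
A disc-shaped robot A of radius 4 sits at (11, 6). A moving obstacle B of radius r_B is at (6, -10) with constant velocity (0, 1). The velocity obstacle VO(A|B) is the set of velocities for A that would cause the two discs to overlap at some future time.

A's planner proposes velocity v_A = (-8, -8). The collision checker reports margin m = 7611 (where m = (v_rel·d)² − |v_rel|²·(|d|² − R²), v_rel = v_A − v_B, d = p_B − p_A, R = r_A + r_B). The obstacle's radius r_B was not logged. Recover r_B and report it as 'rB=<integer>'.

m = 7611
d = (-5, -16);  v_rel = (-8, -9),  |v_rel|² = 145
v_rel×d = (-8)·(-16) − (-9)·(-5) = 83
since m = R²·145 − 83²:  R² = (6889 + 7611) / 145 = 100
R = √100 = 10  ⇒  r_B = 10 − 4 = 6

rB=6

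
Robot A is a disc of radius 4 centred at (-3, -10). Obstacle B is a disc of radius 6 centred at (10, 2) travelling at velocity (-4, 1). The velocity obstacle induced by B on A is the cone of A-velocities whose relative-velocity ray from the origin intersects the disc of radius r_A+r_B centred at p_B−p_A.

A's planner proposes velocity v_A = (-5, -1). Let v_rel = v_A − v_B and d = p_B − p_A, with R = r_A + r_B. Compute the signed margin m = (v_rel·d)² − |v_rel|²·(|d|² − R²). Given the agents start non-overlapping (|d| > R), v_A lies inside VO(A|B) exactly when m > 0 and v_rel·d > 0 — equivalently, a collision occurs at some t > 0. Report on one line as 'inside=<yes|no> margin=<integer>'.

d = (13, 12),  |d|² = 313;  R = 4+6 = 10,  c = 313−10² = 213
v_rel = (-1, -2),  |v_rel|² = 5;  v_rel·d = (-1)·(13) + (-2)·(12) = -37
5·t² + 74·t + 213 = 0  ⇒  m = (-37)² − 5·213 = 304
m = 304 > 0,  v_rel·d = -37 < 0  ⇒  outside

inside=no margin=304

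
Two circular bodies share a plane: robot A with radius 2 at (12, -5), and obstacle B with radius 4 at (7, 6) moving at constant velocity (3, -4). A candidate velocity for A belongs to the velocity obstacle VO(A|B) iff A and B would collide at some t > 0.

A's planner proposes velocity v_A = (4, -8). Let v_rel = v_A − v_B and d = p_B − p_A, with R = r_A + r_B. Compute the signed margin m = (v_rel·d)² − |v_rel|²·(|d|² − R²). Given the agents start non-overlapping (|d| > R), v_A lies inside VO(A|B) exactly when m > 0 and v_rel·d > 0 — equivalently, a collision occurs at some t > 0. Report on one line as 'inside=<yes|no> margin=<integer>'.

d = (-5, 11),  |d|² = 146;  R = 2+4 = 6,  c = 146−6² = 110
v_rel = (1, -4),  |v_rel|² = 17;  v_rel·d = (1)·(-5) + (-4)·(11) = -49
17·t² + 98·t + 110 = 0  ⇒  m = (-49)² − 17·110 = 531
m = 531 > 0,  v_rel·d = -49 < 0  ⇒  outside

inside=no margin=531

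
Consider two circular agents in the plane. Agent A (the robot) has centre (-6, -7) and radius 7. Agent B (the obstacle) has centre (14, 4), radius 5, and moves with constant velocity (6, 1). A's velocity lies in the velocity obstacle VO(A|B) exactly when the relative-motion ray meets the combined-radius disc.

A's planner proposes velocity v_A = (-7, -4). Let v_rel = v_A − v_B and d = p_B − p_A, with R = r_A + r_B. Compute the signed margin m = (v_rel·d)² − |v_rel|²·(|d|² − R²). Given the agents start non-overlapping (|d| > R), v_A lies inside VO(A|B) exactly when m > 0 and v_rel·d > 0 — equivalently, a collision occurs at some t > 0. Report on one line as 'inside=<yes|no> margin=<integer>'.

d = (20, 11),  |d|² = 521;  R = 7+5 = 12,  c = 521−12² = 377
v_rel = (-13, -5),  |v_rel|² = 194;  v_rel·d = (-13)·(20) + (-5)·(11) = -315
194·t² + 630·t + 377 = 0  ⇒  m = (-315)² − 194·377 = 26087
m = 26087 > 0,  v_rel·d = -315 < 0  ⇒  outside

inside=no margin=26087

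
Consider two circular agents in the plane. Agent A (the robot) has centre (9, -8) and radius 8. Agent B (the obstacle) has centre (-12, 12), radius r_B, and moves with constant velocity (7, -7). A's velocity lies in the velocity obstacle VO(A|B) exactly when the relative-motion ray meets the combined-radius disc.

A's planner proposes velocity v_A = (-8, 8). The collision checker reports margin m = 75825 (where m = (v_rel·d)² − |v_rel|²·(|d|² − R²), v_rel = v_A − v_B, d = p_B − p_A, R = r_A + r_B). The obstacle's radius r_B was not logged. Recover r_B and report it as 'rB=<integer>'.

m = 75825
d = (-21, 20);  v_rel = (-15, 15),  |v_rel|² = 450
v_rel×d = (-15)·(20) − (15)·(-21) = 15
since m = R²·450 − 15²:  R² = (225 + 75825) / 450 = 169
R = √169 = 13  ⇒  r_B = 13 − 8 = 5

rB=5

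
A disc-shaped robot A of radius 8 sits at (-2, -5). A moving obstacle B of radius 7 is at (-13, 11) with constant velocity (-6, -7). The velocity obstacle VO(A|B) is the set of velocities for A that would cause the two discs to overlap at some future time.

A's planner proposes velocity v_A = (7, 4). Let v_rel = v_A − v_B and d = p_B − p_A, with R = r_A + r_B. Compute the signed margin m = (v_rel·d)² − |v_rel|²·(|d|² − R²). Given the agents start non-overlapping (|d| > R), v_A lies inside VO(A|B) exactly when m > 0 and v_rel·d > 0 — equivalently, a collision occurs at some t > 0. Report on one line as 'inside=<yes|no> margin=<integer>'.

d = (-11, 16),  |d|² = 377;  R = 8+7 = 15,  c = 377−15² = 152
v_rel = (13, 11),  |v_rel|² = 290;  v_rel·d = (13)·(-11) + (11)·(16) = 33
290·t² − 66·t + 152 = 0  ⇒  m = 33² − 290·152 = -42991
m = -42991 < 0,  v_rel·d = 33 > 0  ⇒  outside

inside=no margin=-42991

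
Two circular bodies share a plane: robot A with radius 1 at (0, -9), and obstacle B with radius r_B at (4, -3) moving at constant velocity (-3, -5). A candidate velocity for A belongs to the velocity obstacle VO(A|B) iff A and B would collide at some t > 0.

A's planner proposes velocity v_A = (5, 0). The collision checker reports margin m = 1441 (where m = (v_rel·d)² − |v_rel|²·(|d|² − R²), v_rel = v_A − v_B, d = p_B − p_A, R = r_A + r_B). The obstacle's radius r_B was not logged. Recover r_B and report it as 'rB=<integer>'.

m = 1441
d = (4, 6);  v_rel = (8, 5),  |v_rel|² = 89
v_rel×d = (8)·(6) − (5)·(4) = 28
since m = R²·89 − 28²:  R² = (784 + 1441) / 89 = 25
R = √25 = 5  ⇒  r_B = 5 − 1 = 4

rB=4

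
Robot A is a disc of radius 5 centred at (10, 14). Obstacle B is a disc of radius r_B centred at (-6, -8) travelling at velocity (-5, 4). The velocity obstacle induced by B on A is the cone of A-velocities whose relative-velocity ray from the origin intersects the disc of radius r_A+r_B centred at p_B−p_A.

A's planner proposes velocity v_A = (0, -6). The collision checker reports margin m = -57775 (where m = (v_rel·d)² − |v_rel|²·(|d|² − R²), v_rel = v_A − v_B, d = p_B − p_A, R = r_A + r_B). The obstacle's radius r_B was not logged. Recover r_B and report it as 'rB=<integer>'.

m = -57775
d = (-16, -22);  v_rel = (5, -10),  |v_rel|² = 125
v_rel×d = (5)·(-22) − (-10)·(-16) = -270
since m = R²·125 − (-270)²:  R² = (72900 + -57775) / 125 = 121
R = √121 = 11  ⇒  r_B = 11 − 5 = 6

rB=6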